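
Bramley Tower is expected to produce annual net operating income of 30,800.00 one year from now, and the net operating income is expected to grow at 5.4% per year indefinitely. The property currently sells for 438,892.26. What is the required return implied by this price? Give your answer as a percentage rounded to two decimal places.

12.42%

P = D₁/(r − g) ⇒ r = D₁/P + g = 30,800.0000/438,892.26 + 0.054 = 0.070177 + 0.054 = 0.124177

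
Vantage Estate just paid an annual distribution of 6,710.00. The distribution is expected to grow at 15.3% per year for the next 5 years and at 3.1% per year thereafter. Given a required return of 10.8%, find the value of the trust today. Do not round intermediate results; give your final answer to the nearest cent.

147498.20

D_1 = 7736.63000
D_2 = 8920.33439
D_3 = 10285.14555
D_4 = 11858.77282
D_5 = 13673.16506
Terminal value at year 5: TV = D_5×(1+g_2)/(r−g_2) = 14097.03318/0.077 = 183078.35298
P_0 = D_1/(1+r)^1 + D_2/(1+r)^2 + D_3/(1+r)^3 + D_4/(1+r)^4 + D_5/(1+r)^5 + TV/(1+r)^5
    = 6982.51805 + 7266.10407 + 7561.20758 + 7868.29633 + 8187.85710 + 109632.21655 = 147498.19969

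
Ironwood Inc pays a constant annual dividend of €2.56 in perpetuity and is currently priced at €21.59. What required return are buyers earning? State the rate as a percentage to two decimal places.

P = C/r ⇒ r = C/P = €2.56/€21.59 = 0.118573

11.86%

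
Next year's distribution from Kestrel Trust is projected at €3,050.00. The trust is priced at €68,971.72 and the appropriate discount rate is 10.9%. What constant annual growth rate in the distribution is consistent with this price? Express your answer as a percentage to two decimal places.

6.48%

P = D₁/(r−g) ⇒ g = r − D₁/P = 0.109 − €3,050.00/€68,971.72 = 0.064779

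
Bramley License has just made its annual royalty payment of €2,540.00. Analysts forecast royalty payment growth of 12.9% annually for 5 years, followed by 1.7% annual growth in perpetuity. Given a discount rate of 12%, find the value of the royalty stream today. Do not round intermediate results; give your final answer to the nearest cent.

D_1 = 2867.66000
D_2 = 3237.58814
D_3 = 3655.23701
D_4 = 4126.76258
D_5 = 4659.11496
Terminal value at year 5: TV = D_5×(1+g_2)/(r−g_2) = 4738.31991/0.103 = 46003.10594
P_0 = D_1/(1+r)^1 + D_2/(1+r)^2 + D_3/(1+r)^3 + D_4/(1+r)^4 + D_5/(1+r)^5 + TV/(1+r)^5
    = 2560.41071 + 2580.98544 + 2601.72550 + 2622.63223 + 2643.70695 + 26103.39776 = 39112.85860

€39112.86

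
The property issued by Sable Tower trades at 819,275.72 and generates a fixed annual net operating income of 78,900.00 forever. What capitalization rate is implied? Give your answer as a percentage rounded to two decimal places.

P = C/r ⇒ r = C/P = 78,900.00/819,275.72 = 0.096305

9.63%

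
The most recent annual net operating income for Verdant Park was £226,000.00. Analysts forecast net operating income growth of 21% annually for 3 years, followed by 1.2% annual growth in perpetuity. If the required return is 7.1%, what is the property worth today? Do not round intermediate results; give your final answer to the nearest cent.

£6459875.18

D_1 = 273460.00000
D_2 = 330886.60000
D_3 = 400372.78600
Terminal value at year 3: TV = D_3×(1+g_2)/(r−g_2) = 405177.25943/0.059 = 6867411.17681
P_0 = D_1/(1+r)^1 + D_2/(1+r)^2 + D_3/(1+r)^3 + TV/(1+r)^3
    = 255331.46592 + 288469.72340 + 325908.83783 + 5590165.15057 = 6459875.17772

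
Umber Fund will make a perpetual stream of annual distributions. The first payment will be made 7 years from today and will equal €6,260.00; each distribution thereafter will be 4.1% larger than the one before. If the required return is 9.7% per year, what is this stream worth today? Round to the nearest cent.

Value at end of year 6: C₁ / (r − g) = €6,260.00 / (0.097 − 0.041) = €111,785.7143
Discount to today: PV = €111,785.7143 / (1 + 0.097)^6 = €111,785.7143 / 1.742769 = €64,142.60

€64142.60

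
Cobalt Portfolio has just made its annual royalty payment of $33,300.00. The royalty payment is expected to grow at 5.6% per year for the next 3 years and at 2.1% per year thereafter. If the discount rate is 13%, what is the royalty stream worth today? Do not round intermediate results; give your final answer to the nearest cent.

D_1 = 35164.80000
D_2 = 37134.02880
D_3 = 39213.53441
Terminal value at year 3: TV = D_3×(1+g_2)/(r−g_2) = 40037.01864/0.109 = 367312.09757
P_0 = D_1/(1+r)^1 + D_2/(1+r)^2 + D_3/(1+r)^3 + TV/(1+r)^3
    = 31119.29204 + 29081.39150 + 27176.94639 + 254565.70883 = 341943.33875

$341943.34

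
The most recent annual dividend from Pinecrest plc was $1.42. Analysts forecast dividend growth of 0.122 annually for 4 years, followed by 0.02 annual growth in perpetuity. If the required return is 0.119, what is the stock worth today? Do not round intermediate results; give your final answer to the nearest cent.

D_1 = 1.59324
D_2 = 1.78762
D_3 = 2.00570
D_4 = 2.25040
Terminal value at year 4: TV = D_4×(1+g_2)/(r−g_2) = 2.29541/0.099 = 23.18594
P_0 = D_1/(1+r)^1 + D_2/(1+r)^2 + D_3/(1+r)^3 + D_4/(1+r)^4 + TV/(1+r)^4
    = 1.42381 + 1.42762 + 1.43145 + 1.43529 + 14.78783 = 20.50600

$20.51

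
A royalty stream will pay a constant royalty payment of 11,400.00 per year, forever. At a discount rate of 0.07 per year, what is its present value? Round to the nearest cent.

Level perpetuity: PV = C / r = 11,400.00 / 0.07 = 162,857.14

162857.14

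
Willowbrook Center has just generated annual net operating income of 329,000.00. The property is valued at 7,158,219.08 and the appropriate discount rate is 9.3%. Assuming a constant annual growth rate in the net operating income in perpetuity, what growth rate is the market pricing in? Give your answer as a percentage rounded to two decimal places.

4.50%

P = D₀(1+g)/(r−g) ⇒ P(r−g) = D₀(1+g) ⇒ g(P+D₀) = P·r − D₀
g = (P·r − D₀)/(P + D₀) = (7,158,219.08×0.093 − 329,000.00) / (7,158,219.08 + 329,000.00) = 0.044972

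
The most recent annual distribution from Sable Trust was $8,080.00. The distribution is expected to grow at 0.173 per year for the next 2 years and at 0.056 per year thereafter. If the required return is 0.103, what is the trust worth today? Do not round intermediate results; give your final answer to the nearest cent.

$223046.72

D_1 = 9477.84000
D_2 = 11117.50632
Terminal value at year 2: TV = D_2×(1+g_2)/(r−g_2) = 11740.08667/0.047 = 249789.07817
P_0 = D_1/(1+r)^1 + D_2/(1+r)^2 + TV/(1+r)^2
    = 8592.78332 + 9138.10955 + 205315.82305 = 223046.71592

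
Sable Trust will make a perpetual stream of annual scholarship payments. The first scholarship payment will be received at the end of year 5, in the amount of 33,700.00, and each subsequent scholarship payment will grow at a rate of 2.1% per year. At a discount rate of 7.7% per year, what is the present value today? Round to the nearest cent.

Value at end of year 4: C₁ / (r − g) = 33,700.00 / (0.077 − 0.021) = 601,785.7143
Discount to today: PV = 601,785.7143 / (1 + 0.077)^4 = 601,785.7143 / 1.345435 = 447,279.57

447279.57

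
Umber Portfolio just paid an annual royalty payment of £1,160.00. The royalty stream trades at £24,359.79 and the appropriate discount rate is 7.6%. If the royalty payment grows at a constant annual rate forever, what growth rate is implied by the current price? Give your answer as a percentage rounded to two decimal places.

P = D₀(1+g)/(r−g) ⇒ P(r−g) = D₀(1+g) ⇒ g(P+D₀) = P·r − D₀
g = (P·r − D₀)/(P + D₀) = (£24,359.79×0.076 − £1,160.00) / (£24,359.79 + £1,160.00) = 0.027091

2.71%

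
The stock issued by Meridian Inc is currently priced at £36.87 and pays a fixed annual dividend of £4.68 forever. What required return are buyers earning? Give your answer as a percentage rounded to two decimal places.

P = C/r ⇒ r = C/P = £4.68/£36.87 = 0.126932

12.69%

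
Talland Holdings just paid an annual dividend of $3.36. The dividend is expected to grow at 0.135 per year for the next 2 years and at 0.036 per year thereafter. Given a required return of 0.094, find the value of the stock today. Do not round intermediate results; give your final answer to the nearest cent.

D_1 = 3.81360
D_2 = 4.32844
Terminal value at year 2: TV = D_2×(1+g_2)/(r−g_2) = 4.48426/0.058 = 77.31482
P_0 = D_1/(1+r)^1 + D_2/(1+r)^2 + TV/(1+r)^2
    = 3.48592 + 3.61657 + 64.59935 = 71.70183

$71.70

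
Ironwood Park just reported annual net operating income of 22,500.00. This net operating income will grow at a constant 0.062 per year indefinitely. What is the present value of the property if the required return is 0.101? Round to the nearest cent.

D₁ = D₀ × (1 + g) = 22,500.00 × 1.062 = 23,895.0000
Growing perpetuity: P = D₁ / (r − g) = 23,895.0000 / (0.101 − 0.062) = 612,692.31

612692.31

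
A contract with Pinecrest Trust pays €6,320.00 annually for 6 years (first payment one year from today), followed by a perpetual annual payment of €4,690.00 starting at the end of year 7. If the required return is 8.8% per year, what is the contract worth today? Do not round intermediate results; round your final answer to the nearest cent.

PV of 6-year annuity: €6,320.00 × [1 − (1+0.088)^−6] / 0.088 = 28520.85997
Perpetuity value at year 6: €4,690.00 / 0.088 = 53295.45455
PV of perpetuity: 53295.45455 / (1+0.088)^6 = 32130.44928
Total PV = 28520.85997 + 32130.44928 = 60651.30925

€60651.31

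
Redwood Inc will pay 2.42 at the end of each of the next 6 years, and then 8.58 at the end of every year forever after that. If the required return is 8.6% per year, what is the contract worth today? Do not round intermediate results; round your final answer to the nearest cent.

PV of 6-year annuity: 2.42 × [1 − (1+0.086)^−6] / 0.086 = 10.98662
Perpetuity value at year 6: 8.58 / 0.086 = 99.76744
PV of perpetuity: 99.76744 / (1+0.086)^6 = 60.81488
Total PV = 10.98662 + 60.81488 = 71.80150

71.80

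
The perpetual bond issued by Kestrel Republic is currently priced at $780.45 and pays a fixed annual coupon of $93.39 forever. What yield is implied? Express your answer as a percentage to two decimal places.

P = C/r ⇒ r = C/P = $93.39/$780.45 = 0.119662

11.97%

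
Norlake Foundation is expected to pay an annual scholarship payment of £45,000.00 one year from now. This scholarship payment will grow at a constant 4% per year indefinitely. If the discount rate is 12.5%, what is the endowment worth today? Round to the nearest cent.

£529411.76

Growing perpetuity: P = D₁ / (r − g) = £45,000.0000 / (0.125 − 0.04) = £529,411.76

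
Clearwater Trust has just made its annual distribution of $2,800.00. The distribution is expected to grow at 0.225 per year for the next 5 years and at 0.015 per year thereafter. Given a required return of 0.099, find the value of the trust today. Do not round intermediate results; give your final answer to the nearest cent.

D_1 = 3430.00000
D_2 = 4201.75000
D_3 = 5147.14375
D_4 = 6305.25109
D_5 = 7723.93259
Terminal value at year 5: TV = D_5×(1+g_2)/(r−g_2) = 7839.79158/0.084 = 93330.85213
P_0 = D_1/(1+r)^1 + D_2/(1+r)^2 + D_3/(1+r)^3 + D_4/(1+r)^4 + D_5/(1+r)^5 + TV/(1+r)^5
    = 3121.01911 + 3478.84296 + 3877.69119 + 4322.26725 + 4817.81382 + 58215.25028 = 77832.88460

$77832.88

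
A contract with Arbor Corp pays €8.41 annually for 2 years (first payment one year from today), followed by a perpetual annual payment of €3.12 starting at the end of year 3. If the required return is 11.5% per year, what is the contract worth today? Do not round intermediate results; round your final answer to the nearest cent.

PV of 2-year annuity: €8.41 × [1 − (1+0.115)^−2] / 0.115 = 14.30727
Perpetuity value at year 2: €3.12 / 0.115 = 27.13043
PV of perpetuity: 27.13043 / (1+0.115)^2 = 21.82263
Total PV = 14.30727 + 21.82263 = 36.12989

€36.13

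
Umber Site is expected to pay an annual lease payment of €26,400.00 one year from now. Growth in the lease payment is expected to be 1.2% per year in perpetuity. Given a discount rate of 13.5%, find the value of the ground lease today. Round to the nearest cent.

Growing perpetuity: P = D₁ / (r − g) = €26,400.0000 / (0.135 − 0.012) = €214,634.15

€214634.15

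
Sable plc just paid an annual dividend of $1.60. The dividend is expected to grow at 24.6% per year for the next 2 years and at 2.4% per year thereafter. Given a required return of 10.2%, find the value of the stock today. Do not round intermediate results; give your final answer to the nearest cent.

D_1 = 1.99360
D_2 = 2.48403
Terminal value at year 2: TV = D_2×(1+g_2)/(r−g_2) = 2.54364/0.078 = 32.61080
P_0 = D_1/(1+r)^1 + D_2/(1+r)^2 + TV/(1+r)^2
    = 1.80907 + 2.04547 + 26.85334 = 30.70788

$30.71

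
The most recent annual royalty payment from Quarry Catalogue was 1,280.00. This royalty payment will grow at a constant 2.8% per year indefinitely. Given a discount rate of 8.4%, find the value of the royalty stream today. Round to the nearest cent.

23497.14

D₁ = D₀ × (1 + g) = 1,280.00 × 1.028 = 1,315.8400
Growing perpetuity: P = D₁ / (r − g) = 1,315.8400 / (0.084 − 0.028) = 23,497.14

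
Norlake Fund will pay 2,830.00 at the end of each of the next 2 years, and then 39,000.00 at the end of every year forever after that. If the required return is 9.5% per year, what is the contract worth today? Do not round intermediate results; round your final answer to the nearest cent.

347328.18

PV of 2-year annuity: 2,830.00 × [1 − (1+0.095)^−2] / 0.095 = 4944.72592
Perpetuity value at year 2: 39,000.00 / 0.095 = 410526.31579
PV of perpetuity: 410526.31579 / (1+0.095)^2 = 342383.44971
Total PV = 4944.72592 + 342383.44971 = 347328.17563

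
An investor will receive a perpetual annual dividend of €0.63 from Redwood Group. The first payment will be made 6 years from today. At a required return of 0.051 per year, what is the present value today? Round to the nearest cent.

Value at end of year 5: C / r = €0.63 / 0.051 = €12.3529
Discount to today: PV = €12.3529 / (1 + 0.051)^5 = €12.3529 / 1.282371 = €9.63

€9.63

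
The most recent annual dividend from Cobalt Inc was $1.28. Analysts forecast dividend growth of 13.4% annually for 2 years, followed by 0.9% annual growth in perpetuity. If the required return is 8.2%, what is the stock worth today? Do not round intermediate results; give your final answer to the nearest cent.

D_1 = 1.45152
D_2 = 1.64602
Terminal value at year 2: TV = D_2×(1+g_2)/(r−g_2) = 1.66084/0.073 = 22.75120
P_0 = D_1/(1+r)^1 + D_2/(1+r)^2 + TV/(1+r)^2
    = 1.34152 + 1.40599 + 19.43345 = 22.18095

$22.18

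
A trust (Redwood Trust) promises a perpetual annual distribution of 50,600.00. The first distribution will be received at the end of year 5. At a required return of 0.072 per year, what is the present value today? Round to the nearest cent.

Value at end of year 4: C / r = 50,600.00 / 0.072 = 702,777.7778
Discount to today: PV = 702,777.7778 / (1 + 0.072)^4 = 702,777.7778 / 1.320624 = 532,155.90

532155.90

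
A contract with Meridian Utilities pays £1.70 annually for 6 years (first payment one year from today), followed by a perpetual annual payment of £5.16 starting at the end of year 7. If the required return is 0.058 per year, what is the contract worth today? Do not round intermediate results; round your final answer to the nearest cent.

£71.84

PV of 6-year annuity: £1.70 × [1 − (1+0.058)^−6] / 0.058 = 8.41224
Perpetuity value at year 6: £5.16 / 0.058 = 88.96552
PV of perpetuity: 88.96552 / (1+0.058)^6 = 63.43190
Total PV = 8.41224 + 63.43190 = 71.84414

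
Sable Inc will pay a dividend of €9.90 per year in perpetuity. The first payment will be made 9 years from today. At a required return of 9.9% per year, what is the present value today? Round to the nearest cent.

Value at end of year 8: C / r = €9.90 / 0.099 = €100.0000
Discount to today: PV = €100.0000 / (1 + 0.099)^8 = €100.0000 / 2.128049 = €46.99

€46.99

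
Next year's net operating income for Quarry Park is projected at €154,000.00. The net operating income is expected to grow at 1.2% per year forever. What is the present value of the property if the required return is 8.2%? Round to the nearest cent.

Growing perpetuity: P = D₁ / (r − g) = €154,000.0000 / (0.082 − 0.012) = €2,200,000.00

€2200000.00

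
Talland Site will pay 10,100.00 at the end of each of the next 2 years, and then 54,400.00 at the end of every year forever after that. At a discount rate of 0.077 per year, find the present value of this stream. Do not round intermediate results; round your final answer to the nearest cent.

PV of 2-year annuity: 10,100.00 × [1 − (1+0.077)^−2] / 0.077 = 18085.33108
Perpetuity value at year 2: 54,400.00 / 0.077 = 706493.50649
PV of perpetuity: 706493.50649 / (1+0.077)^2 = 609083.40639
Total PV = 18085.33108 + 609083.40639 = 627168.73748

627168.74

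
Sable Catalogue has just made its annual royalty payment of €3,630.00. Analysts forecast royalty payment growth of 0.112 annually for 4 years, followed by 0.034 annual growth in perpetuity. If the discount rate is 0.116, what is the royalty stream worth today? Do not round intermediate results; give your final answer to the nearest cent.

€59511.04

D_1 = 4036.56000
D_2 = 4488.65472
D_3 = 4991.38405
D_4 = 5550.41906
Terminal value at year 4: TV = D_4×(1+g_2)/(r−g_2) = 5739.13331/0.082 = 69989.43061
P_0 = D_1/(1+r)^1 + D_2/(1+r)^2 + D_3/(1+r)^3 + D_4/(1+r)^4 + TV/(1+r)^4
    = 3616.98925 + 3604.02513 + 3591.10748 + 3578.23612 + 45120.68476 = 59511.04274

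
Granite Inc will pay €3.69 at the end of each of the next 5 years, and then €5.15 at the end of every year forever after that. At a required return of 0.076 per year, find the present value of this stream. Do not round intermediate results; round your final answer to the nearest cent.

€61.87

PV of 5-year annuity: €3.69 × [1 − (1+0.076)^−5] / 0.076 = 14.88974
Perpetuity value at year 5: €5.15 / 0.076 = 67.76316
PV of perpetuity: 67.76316 / (1+0.076)^5 = 46.98208
Total PV = 14.88974 + 46.98208 = 61.87182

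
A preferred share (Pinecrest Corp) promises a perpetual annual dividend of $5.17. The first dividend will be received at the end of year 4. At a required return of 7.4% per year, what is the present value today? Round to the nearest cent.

$56.40

Value at end of year 3: C / r = $5.17 / 0.074 = $69.8649
Discount to today: PV = $69.8649 / (1 + 0.074)^3 = $69.8649 / 1.238833 = $56.40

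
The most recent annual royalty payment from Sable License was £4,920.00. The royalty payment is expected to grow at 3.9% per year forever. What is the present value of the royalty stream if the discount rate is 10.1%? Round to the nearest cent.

£82449.68

D₁ = D₀ × (1 + g) = £4,920.00 × 1.039 = £5,111.8800
Growing perpetuity: P = D₁ / (r − g) = £5,111.8800 / (0.101 − 0.039) = £82,449.68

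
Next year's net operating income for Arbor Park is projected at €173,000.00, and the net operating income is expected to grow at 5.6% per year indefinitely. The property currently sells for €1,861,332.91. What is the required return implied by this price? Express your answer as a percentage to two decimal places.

P = D₁/(r − g) ⇒ r = D₁/P + g = €173,000.0000/€1,861,332.91 + 0.056 = 0.092944 + 0.056 = 0.148944

14.89%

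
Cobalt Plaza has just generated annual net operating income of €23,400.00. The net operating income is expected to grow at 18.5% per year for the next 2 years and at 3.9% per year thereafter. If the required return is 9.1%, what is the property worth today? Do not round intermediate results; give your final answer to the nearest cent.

€604610.68

D_1 = 27729.00000
D_2 = 32858.86500
Terminal value at year 2: TV = D_2×(1+g_2)/(r−g_2) = 34140.36074/0.052 = 656545.39875
P_0 = D_1/(1+r)^1 + D_2/(1+r)^2 + TV/(1+r)^2
    = 25416.13199 + 27605.97288 + 551588.57341 = 604610.67828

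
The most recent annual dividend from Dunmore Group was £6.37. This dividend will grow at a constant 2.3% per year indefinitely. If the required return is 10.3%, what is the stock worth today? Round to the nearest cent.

D₁ = D₀ × (1 + g) = £6.37 × 1.023 = £6.5165
Growing perpetuity: P = D₁ / (r − g) = £6.5165 / (0.103 − 0.023) = £81.46

£81.46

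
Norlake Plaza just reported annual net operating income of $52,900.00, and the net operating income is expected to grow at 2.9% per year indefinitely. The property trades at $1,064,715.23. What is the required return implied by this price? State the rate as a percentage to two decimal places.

D₁ = $52,900.00 × 1.029 = $54,434.1000
P = D₁/(r − g) ⇒ r = D₁/P + g = $54,434.1000/$1,064,715.23 + 0.029 = 0.051126 + 0.029 = 0.080126

8.01%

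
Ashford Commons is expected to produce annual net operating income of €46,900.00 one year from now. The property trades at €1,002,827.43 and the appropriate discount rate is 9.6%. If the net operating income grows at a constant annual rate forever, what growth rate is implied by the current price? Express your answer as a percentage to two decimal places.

4.92%

P = D₁/(r−g) ⇒ g = r − D₁/P = 0.096 − €46,900.00/€1,002,827.43 = 0.049232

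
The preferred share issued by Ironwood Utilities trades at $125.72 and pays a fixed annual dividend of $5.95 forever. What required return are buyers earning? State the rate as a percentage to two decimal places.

P = C/r ⇒ r = C/P = $5.95/$125.72 = 0.047327

4.73%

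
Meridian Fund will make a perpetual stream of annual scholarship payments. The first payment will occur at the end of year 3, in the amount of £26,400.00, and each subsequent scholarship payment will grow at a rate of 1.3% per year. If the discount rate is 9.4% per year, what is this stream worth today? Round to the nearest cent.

£272322.96

Value at end of year 2: C₁ / (r − g) = £26,400.00 / (0.094 − 0.013) = £325,925.9259
Discount to today: PV = £325,925.9259 / (1 + 0.094)^2 = £325,925.9259 / 1.196836 = £272,322.96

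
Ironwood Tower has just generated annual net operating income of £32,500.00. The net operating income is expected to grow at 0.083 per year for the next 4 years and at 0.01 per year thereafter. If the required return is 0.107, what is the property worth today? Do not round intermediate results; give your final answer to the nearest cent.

D_1 = 35197.50000
D_2 = 38118.89250
D_3 = 41282.76058
D_4 = 44709.22971
Terminal value at year 4: TV = D_4×(1+g_2)/(r−g_2) = 45156.32200/0.097 = 465529.09281
P_0 = D_1/(1+r)^1 + D_2/(1+r)^2 + D_3/(1+r)^3 + D_4/(1+r)^4 + TV/(1+r)^4
    = 31795.39295 + 31106.06194 + 30431.67577 + 29771.91045 + 309996.18093 = 433101.22205

£433101.22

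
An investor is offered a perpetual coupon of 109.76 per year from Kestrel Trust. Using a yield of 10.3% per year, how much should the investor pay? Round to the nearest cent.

Level perpetuity: PV = C / r = 109.76 / 0.103 = 1,065.63

1065.63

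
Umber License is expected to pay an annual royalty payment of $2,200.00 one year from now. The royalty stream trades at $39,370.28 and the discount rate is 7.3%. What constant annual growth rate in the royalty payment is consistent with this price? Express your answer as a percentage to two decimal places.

P = D₁/(r−g) ⇒ g = r − D₁/P = 0.073 − $2,200.00/$39,370.28 = 0.017120

1.71%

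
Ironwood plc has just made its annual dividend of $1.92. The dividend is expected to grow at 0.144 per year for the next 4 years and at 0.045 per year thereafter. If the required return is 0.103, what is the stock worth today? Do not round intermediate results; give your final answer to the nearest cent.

D_1 = 2.19648
D_2 = 2.51277
D_3 = 2.87461
D_4 = 3.28856
Terminal value at year 4: TV = D_4×(1+g_2)/(r−g_2) = 3.43654/0.058 = 59.25072
P_0 = D_1/(1+r)^1 + D_2/(1+r)^2 + D_3/(1+r)^3 + D_4/(1+r)^4 + TV/(1+r)^4
    = 1.99137 + 2.06539 + 2.14216 + 2.22179 + 40.03055 = 48.45127

$48.45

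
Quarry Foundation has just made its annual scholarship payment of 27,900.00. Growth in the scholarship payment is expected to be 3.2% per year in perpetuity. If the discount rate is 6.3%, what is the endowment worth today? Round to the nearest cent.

D₁ = D₀ × (1 + g) = 27,900.00 × 1.032 = 28,792.8000
Growing perpetuity: P = D₁ / (r − g) = 28,792.8000 / (0.063 − 0.032) = 928,800.00

928800.00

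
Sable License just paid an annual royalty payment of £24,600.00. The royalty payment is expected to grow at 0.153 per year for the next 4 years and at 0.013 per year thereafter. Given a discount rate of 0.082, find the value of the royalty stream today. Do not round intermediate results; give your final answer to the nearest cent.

£581334.01

D_1 = 28363.80000
D_2 = 32703.46140
D_3 = 37707.09099
D_4 = 43476.27592
Terminal value at year 4: TV = D_4×(1+g_2)/(r−g_2) = 44041.46750/0.069 = 638282.13773
P_0 = D_1/(1+r)^1 + D_2/(1+r)^2 + D_3/(1+r)^3 + D_4/(1+r)^4 + TV/(1+r)^4
    = 26214.23290 + 27934.39051 + 29767.42353 + 31720.73876 + 465697.22260 = 581334.00830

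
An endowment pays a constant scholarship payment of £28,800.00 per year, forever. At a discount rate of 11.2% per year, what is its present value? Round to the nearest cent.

£257142.86

Level perpetuity: PV = C / r = £28,800.00 / 0.112 = £257,142.86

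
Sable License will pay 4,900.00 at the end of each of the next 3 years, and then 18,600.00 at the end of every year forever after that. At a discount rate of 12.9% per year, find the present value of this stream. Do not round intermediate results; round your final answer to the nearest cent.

PV of 3-year annuity: 4,900.00 × [1 − (1+0.129)^−3] / 0.129 = 11589.32123
Perpetuity value at year 3: 18,600.00 / 0.129 = 144186.04651
PV of perpetuity: 144186.04651 / (1+0.129)^3 = 100193.92918
Total PV = 11589.32123 + 100193.92918 = 111783.25042

111783.25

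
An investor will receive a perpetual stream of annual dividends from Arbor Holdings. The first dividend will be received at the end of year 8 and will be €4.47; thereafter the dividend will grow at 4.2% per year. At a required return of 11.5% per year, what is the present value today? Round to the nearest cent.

€28.58

Value at end of year 7: C₁ / (r − g) = €4.47 / (0.115 − 0.042) = €61.2329
Discount to today: PV = €61.2329 / (1 + 0.115)^7 = €61.2329 / 2.142516 = €28.58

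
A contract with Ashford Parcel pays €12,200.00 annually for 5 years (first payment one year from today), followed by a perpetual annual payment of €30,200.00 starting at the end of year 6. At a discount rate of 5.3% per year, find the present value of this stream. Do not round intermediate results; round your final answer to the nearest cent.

€492522.80

PV of 5-year annuity: €12,200.00 × [1 − (1+0.053)^−5] / 0.053 = 52384.44252
Perpetuity value at year 5: €30,200.00 / 0.053 = 569811.32075
PV of perpetuity: 569811.32075 / (1+0.053)^5 = 440138.35649
Total PV = 52384.44252 + 440138.35649 = 492522.79901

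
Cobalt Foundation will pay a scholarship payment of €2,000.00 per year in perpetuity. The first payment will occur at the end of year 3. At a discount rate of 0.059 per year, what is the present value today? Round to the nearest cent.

€30226.37

Value at end of year 2: C / r = €2,000.00 / 0.059 = €33,898.3051
Discount to today: PV = €33,898.3051 / (1 + 0.059)^2 = €33,898.3051 / 1.121481 = €30,226.37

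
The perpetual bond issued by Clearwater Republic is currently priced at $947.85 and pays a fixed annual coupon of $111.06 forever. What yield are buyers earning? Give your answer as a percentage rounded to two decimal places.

11.72%

P = C/r ⇒ r = C/P = $111.06/$947.85 = 0.117170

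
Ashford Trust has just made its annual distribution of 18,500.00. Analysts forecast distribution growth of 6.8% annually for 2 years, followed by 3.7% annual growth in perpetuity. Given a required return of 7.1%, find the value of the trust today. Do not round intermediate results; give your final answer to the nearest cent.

597938.05

D_1 = 19758.00000
D_2 = 21101.54400
Terminal value at year 2: TV = D_2×(1+g_2)/(r−g_2) = 21882.30113/0.034 = 643597.09200
P_0 = D_1/(1+r)^1 + D_2/(1+r)^2 + TV/(1+r)^2
    = 18448.17927 + 18396.50370 + 561093.36284 = 597938.04581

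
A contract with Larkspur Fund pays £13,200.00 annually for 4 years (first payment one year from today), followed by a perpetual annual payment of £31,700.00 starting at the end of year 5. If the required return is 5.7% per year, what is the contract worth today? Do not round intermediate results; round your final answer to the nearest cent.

PV of 4-year annuity: £13,200.00 × [1 − (1+0.057)^−4] / 0.057 = 46055.36304
Perpetuity value at year 4: £31,700.00 / 0.057 = 556140.35088
PV of perpetuity: 556140.35088 / (1+0.057)^4 = 445537.69872
Total PV = 46055.36304 + 445537.69872 = 491593.06176

£491593.06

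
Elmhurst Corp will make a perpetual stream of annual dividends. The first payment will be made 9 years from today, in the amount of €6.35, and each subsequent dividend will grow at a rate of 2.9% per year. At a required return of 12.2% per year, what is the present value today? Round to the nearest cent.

Value at end of year 8: C₁ / (r − g) = €6.35 / (0.122 − 0.029) = €68.2796
Discount to today: PV = €68.2796 / (1 + 0.122)^8 = €68.2796 / 2.511556 = €27.19

€27.19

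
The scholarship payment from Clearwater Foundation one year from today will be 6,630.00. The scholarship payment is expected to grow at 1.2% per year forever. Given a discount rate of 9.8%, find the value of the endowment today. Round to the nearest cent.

77093.02

Growing perpetuity: P = D₁ / (r − g) = 6,630.0000 / (0.098 − 0.012) = 77,093.02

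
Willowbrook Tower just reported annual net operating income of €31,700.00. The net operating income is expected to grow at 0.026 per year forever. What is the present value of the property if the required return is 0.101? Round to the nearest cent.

€433656.00

D₁ = D₀ × (1 + g) = €31,700.00 × 1.026 = €32,524.2000
Growing perpetuity: P = D₁ / (r − g) = €32,524.2000 / (0.101 − 0.026) = €433,656.00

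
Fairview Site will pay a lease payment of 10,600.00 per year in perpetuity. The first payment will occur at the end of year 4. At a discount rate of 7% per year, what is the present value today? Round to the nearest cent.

Value at end of year 3: C / r = 10,600.00 / 0.07 = 151,428.5714
Discount to today: PV = 151,428.5714 / (1 + 0.07)^3 = 151,428.5714 / 1.225043 = 123,610.82

123610.82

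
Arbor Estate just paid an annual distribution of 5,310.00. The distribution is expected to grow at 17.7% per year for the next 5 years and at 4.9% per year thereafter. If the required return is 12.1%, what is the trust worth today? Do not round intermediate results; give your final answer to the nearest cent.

D_1 = 6249.87000
D_2 = 7356.09699
D_3 = 8658.12616
D_4 = 10190.61449
D_5 = 11994.35325
Terminal value at year 5: TV = D_5×(1+g_2)/(r−g_2) = 12582.07656/0.072 = 174751.06334
P_0 = D_1/(1+r)^1 + D_2/(1+r)^2 + D_3/(1+r)^3 + D_4/(1+r)^4 + D_5/(1+r)^5 + TV/(1+r)^5
    = 5575.26316 + 5853.77764 + 6146.20543 + 6453.24156 + 6775.61580 + 98716.95803 = 129521.06162

129521.06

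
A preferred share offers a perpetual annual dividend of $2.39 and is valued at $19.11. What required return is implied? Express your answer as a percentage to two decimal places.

12.51%

P = C/r ⇒ r = C/P = $2.39/$19.11 = 0.125065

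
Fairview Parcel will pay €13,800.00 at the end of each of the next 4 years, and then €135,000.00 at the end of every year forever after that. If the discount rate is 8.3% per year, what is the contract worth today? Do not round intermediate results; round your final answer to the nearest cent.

PV of 4-year annuity: €13,800.00 × [1 − (1+0.083)^−4] / 0.083 = 45403.78633
Perpetuity value at year 4: €135,000.00 / 0.083 = 1626506.02410
PV of perpetuity: 1626506.02410 / (1+0.083)^4 = 1182338.54914
Total PV = 45403.78633 + 1182338.54914 = 1227742.33547

€1227742.34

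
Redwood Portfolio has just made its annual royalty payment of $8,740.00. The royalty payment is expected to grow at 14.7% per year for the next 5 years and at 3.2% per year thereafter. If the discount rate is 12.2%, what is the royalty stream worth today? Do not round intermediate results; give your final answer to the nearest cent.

D_1 = 10024.78000
D_2 = 11498.42266
D_3 = 13188.69079
D_4 = 15127.42834
D_5 = 17351.16030
Terminal value at year 5: TV = D_5×(1+g_2)/(r−g_2) = 17906.39743/0.09 = 198959.97147
P_0 = D_1/(1+r)^1 + D_2/(1+r)^2 + D_3/(1+r)^3 + D_4/(1+r)^4 + D_5/(1+r)^5 + TV/(1+r)^5
    = 8934.74153 + 9133.82223 + 9337.33876 + 9545.38998 + 9758.07693 + 111892.61544 = 158601.98487

$158601.98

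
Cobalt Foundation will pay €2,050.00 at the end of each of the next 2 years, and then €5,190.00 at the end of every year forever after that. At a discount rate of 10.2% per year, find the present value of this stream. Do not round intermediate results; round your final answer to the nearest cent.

PV of 2-year annuity: €2,050.00 × [1 − (1+0.102)^−2] / 0.102 = 3548.32494
Perpetuity value at year 2: €5,190.00 / 0.102 = 50882.35294
PV of perpetuity: 50882.35294 / (1+0.102)^2 = 41899.03273
Total PV = 3548.32494 + 41899.03273 = 45447.35767

€45447.36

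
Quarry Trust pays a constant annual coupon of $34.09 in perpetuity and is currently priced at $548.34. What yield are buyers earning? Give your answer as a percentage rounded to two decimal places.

6.22%

P = C/r ⇒ r = C/P = $34.09/$548.34 = 0.062169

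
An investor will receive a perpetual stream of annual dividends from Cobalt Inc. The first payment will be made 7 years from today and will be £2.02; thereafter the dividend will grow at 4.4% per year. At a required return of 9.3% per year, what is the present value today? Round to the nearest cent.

Value at end of year 6: C₁ / (r − g) = £2.02 / (0.093 − 0.044) = £41.2245
Discount to today: PV = £41.2245 / (1 + 0.093)^6 = £41.2245 / 1.704987 = £24.18

£24.18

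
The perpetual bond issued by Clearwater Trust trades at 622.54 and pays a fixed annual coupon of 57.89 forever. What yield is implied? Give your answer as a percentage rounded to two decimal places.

9.30%

P = C/r ⇒ r = C/P = 57.89/622.54 = 0.092990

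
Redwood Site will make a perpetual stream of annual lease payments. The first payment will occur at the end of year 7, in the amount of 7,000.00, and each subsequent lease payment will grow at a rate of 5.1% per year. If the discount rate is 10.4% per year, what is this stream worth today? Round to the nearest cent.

72947.05

Value at end of year 6: C₁ / (r − g) = 7,000.00 / (0.104 − 0.051) = 132,075.4717
Discount to today: PV = 132,075.4717 / (1 + 0.104)^6 = 132,075.4717 / 1.810566 = 72,947.05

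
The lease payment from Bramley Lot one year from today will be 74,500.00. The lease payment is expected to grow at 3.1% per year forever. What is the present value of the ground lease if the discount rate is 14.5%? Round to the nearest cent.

Growing perpetuity: P = D₁ / (r − g) = 74,500.0000 / (0.145 − 0.031) = 653,508.77

653508.77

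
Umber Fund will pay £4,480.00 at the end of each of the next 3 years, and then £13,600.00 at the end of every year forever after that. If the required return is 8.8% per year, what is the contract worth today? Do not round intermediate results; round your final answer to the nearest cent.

£131377.51

PV of 3-year annuity: £4,480.00 × [1 − (1+0.088)^−3] / 0.088 = 11380.74369
Perpetuity value at year 3: £13,600.00 / 0.088 = 154545.45455
PV of perpetuity: 154545.45455 / (1+0.088)^3 = 119996.76834
Total PV = 11380.74369 + 119996.76834 = 131377.51203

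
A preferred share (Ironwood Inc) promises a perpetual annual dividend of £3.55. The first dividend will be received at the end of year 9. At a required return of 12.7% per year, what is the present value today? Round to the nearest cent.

£10.74

Value at end of year 8: C / r = £3.55 / 0.127 = £27.9528
Discount to today: PV = £27.9528 / (1 + 0.127)^8 = £27.9528 / 2.602504 = £10.74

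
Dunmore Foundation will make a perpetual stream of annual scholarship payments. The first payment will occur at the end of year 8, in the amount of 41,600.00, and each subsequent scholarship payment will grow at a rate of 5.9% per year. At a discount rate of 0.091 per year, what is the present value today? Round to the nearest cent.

706594.25

Value at end of year 7: C₁ / (r − g) = 41,600.00 / (0.091 − 0.059) = 1,300,000.0000
Discount to today: PV = 1,300,000.0000 / (1 + 0.091)^7 = 1,300,000.0000 / 1.839811 = 706,594.25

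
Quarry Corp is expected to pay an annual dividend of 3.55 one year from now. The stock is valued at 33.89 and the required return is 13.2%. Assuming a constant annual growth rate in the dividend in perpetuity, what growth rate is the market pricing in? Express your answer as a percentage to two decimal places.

2.72%

P = D₁/(r−g) ⇒ g = r − D₁/P = 0.132 − 3.55/33.89 = 0.027249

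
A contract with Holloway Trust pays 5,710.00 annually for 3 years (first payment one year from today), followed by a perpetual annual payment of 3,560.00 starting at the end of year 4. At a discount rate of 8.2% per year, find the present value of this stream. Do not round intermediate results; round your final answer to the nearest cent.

48935.46

PV of 3-year annuity: 5,710.00 × [1 − (1+0.082)^−3] / 0.082 = 14662.28105
Perpetuity value at year 3: 3,560.00 / 0.082 = 43414.63415
PV of perpetuity: 43414.63415 / (1+0.082)^3 = 34273.17696
Total PV = 14662.28105 + 34273.17696 = 48935.45801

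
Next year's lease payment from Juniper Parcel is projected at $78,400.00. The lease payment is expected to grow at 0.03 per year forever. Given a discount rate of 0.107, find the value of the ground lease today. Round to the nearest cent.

$1018181.82

Growing perpetuity: P = D₁ / (r − g) = $78,400.0000 / (0.107 − 0.03) = $1,018,181.82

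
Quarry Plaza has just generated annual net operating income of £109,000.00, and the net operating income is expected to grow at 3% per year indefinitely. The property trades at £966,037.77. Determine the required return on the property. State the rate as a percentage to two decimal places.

14.62%

D₁ = £109,000.00 × 1.03 = £112,270.0000
P = D₁/(r − g) ⇒ r = D₁/P + g = £112,270.0000/£966,037.77 + 0.03 = 0.116217 + 0.03 = 0.146217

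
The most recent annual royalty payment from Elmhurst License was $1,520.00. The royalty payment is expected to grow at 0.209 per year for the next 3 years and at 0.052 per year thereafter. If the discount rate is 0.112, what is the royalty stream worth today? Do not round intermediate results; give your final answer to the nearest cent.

D_1 = 1837.68000
D_2 = 2221.75512
D_3 = 2686.10194
Terminal value at year 3: TV = D_3×(1+g_2)/(r−g_2) = 2825.77924/0.06 = 47096.32068
P_0 = D_1/(1+r)^1 + D_2/(1+r)^2 + D_3/(1+r)^3 + TV/(1+r)^3
    = 1652.58993 + 1796.74570 + 1953.47622 + 34250.94972 = 39653.76157

$39653.76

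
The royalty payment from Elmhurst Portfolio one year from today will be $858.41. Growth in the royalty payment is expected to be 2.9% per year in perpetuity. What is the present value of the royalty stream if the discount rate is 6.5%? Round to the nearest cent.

$23844.72

Growing perpetuity: P = D₁ / (r − g) = $858.4100 / (0.065 − 0.029) = $23,844.72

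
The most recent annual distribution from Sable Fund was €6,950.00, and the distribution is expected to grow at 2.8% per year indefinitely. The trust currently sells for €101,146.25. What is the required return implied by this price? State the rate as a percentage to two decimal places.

9.86%

D₁ = €6,950.00 × 1.028 = €7,144.6000
P = D₁/(r − g) ⇒ r = D₁/P + g = €7,144.6000/€101,146.25 + 0.028 = 0.070636 + 0.028 = 0.098636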